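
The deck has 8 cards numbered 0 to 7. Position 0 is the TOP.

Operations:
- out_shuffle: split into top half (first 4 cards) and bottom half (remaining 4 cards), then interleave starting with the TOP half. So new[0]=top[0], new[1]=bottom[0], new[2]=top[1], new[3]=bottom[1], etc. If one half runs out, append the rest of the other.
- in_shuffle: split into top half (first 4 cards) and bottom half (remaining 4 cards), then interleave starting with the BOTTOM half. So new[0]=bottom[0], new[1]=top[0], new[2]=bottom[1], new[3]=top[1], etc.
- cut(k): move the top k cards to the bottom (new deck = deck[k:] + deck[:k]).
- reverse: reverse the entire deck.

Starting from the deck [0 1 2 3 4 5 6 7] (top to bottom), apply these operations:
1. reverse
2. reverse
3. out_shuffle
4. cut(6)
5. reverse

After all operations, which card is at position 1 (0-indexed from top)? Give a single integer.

Answer: 2

Derivation:
After op 1 (reverse): [7 6 5 4 3 2 1 0]
After op 2 (reverse): [0 1 2 3 4 5 6 7]
After op 3 (out_shuffle): [0 4 1 5 2 6 3 7]
After op 4 (cut(6)): [3 7 0 4 1 5 2 6]
After op 5 (reverse): [6 2 5 1 4 0 7 3]
Position 1: card 2.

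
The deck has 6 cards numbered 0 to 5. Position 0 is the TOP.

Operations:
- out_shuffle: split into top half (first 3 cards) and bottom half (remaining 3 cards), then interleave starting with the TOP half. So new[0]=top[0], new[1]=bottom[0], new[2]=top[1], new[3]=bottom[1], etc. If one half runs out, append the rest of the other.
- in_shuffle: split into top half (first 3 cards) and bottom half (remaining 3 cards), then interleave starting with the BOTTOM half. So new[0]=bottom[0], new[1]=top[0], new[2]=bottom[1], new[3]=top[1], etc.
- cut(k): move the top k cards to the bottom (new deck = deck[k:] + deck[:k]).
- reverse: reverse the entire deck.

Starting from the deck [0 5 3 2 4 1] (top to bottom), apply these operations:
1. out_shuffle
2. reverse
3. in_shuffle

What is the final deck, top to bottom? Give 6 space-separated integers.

Answer: 5 1 2 3 0 4

Derivation:
After op 1 (out_shuffle): [0 2 5 4 3 1]
After op 2 (reverse): [1 3 4 5 2 0]
After op 3 (in_shuffle): [5 1 2 3 0 4]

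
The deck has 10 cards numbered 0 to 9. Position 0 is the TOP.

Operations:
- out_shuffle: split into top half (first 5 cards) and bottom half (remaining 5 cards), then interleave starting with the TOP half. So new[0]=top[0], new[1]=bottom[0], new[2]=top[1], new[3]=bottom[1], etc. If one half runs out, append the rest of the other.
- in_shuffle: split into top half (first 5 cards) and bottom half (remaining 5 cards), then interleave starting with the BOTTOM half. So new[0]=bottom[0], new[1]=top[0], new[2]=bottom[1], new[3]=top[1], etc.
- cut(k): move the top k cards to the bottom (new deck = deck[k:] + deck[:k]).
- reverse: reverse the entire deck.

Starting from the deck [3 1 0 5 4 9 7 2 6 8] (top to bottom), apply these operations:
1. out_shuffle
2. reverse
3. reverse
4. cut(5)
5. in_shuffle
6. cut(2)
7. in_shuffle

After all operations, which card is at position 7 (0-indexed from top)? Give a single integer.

Answer: 6

Derivation:
After op 1 (out_shuffle): [3 9 1 7 0 2 5 6 4 8]
After op 2 (reverse): [8 4 6 5 2 0 7 1 9 3]
After op 3 (reverse): [3 9 1 7 0 2 5 6 4 8]
After op 4 (cut(5)): [2 5 6 4 8 3 9 1 7 0]
After op 5 (in_shuffle): [3 2 9 5 1 6 7 4 0 8]
After op 6 (cut(2)): [9 5 1 6 7 4 0 8 3 2]
After op 7 (in_shuffle): [4 9 0 5 8 1 3 6 2 7]
Position 7: card 6.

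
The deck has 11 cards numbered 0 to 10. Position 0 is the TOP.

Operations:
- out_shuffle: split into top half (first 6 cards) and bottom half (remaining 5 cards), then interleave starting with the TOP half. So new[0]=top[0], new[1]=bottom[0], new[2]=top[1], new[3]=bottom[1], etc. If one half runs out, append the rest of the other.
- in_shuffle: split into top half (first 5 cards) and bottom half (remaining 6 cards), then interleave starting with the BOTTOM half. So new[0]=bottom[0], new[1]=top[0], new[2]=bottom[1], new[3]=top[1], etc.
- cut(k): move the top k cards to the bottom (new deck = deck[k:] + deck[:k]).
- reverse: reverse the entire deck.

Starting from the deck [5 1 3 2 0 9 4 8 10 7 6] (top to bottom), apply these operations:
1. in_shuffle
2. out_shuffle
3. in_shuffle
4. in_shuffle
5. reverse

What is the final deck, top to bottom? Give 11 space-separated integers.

Answer: 3 0 4 10 6 1 2 9 8 7 5

Derivation:
After op 1 (in_shuffle): [9 5 4 1 8 3 10 2 7 0 6]
After op 2 (out_shuffle): [9 10 5 2 4 7 1 0 8 6 3]
After op 3 (in_shuffle): [7 9 1 10 0 5 8 2 6 4 3]
After op 4 (in_shuffle): [5 7 8 9 2 1 6 10 4 0 3]
After op 5 (reverse): [3 0 4 10 6 1 2 9 8 7 5]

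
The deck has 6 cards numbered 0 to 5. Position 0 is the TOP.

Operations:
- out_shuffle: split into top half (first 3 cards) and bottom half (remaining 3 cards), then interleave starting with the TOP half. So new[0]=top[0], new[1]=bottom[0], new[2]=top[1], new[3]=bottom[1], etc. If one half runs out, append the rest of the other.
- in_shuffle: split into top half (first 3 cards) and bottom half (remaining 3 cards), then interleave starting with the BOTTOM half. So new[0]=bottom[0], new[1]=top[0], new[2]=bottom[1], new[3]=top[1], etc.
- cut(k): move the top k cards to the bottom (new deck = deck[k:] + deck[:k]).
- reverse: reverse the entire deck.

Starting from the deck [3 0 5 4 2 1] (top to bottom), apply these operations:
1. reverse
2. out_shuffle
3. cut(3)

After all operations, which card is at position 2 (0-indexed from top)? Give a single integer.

Answer: 3

Derivation:
After op 1 (reverse): [1 2 4 5 0 3]
After op 2 (out_shuffle): [1 5 2 0 4 3]
After op 3 (cut(3)): [0 4 3 1 5 2]
Position 2: card 3.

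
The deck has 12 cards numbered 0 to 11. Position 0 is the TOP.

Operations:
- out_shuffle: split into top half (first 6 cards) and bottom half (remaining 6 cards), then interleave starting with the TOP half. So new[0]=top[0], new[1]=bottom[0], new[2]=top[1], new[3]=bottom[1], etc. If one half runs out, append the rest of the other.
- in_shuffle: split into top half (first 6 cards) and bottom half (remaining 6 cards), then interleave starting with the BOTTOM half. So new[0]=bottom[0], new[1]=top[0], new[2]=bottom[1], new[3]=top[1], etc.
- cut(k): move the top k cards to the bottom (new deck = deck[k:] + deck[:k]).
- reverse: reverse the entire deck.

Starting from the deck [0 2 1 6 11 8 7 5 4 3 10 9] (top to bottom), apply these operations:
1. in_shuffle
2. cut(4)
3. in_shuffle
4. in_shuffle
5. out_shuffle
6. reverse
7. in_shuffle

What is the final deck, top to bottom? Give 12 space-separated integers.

Answer: 2 3 6 8 1 11 9 5 10 7 0 4

Derivation:
After op 1 (in_shuffle): [7 0 5 2 4 1 3 6 10 11 9 8]
After op 2 (cut(4)): [4 1 3 6 10 11 9 8 7 0 5 2]
After op 3 (in_shuffle): [9 4 8 1 7 3 0 6 5 10 2 11]
After op 4 (in_shuffle): [0 9 6 4 5 8 10 1 2 7 11 3]
After op 5 (out_shuffle): [0 10 9 1 6 2 4 7 5 11 8 3]
After op 6 (reverse): [3 8 11 5 7 4 2 6 1 9 10 0]
After op 7 (in_shuffle): [2 3 6 8 1 11 9 5 10 7 0 4]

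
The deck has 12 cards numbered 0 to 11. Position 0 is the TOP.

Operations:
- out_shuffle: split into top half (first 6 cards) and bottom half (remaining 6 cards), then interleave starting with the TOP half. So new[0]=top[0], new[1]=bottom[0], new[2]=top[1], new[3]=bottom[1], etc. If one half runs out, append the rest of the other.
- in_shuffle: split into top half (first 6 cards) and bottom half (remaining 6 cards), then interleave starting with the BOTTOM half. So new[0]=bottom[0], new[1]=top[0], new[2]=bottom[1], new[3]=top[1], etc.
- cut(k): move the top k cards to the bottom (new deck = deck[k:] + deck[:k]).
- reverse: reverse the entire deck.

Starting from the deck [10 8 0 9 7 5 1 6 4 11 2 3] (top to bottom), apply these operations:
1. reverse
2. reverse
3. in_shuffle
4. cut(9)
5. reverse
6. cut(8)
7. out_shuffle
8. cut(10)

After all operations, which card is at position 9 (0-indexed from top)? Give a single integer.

Answer: 8

Derivation:
After op 1 (reverse): [3 2 11 4 6 1 5 7 9 0 8 10]
After op 2 (reverse): [10 8 0 9 7 5 1 6 4 11 2 3]
After op 3 (in_shuffle): [1 10 6 8 4 0 11 9 2 7 3 5]
After op 4 (cut(9)): [7 3 5 1 10 6 8 4 0 11 9 2]
After op 5 (reverse): [2 9 11 0 4 8 6 10 1 5 3 7]
After op 6 (cut(8)): [1 5 3 7 2 9 11 0 4 8 6 10]
After op 7 (out_shuffle): [1 11 5 0 3 4 7 8 2 6 9 10]
After op 8 (cut(10)): [9 10 1 11 5 0 3 4 7 8 2 6]
Position 9: card 8.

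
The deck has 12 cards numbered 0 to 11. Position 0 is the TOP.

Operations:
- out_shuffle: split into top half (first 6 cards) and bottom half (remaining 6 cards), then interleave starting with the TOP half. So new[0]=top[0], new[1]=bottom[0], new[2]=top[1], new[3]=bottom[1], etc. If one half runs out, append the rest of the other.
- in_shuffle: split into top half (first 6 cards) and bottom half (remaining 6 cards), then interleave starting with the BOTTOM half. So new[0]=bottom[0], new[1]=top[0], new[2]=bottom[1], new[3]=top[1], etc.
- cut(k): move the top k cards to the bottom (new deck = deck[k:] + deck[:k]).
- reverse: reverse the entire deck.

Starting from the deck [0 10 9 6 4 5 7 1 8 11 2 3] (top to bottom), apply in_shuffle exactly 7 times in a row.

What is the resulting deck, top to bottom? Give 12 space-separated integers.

After op 1 (in_shuffle): [7 0 1 10 8 9 11 6 2 4 3 5]
After op 2 (in_shuffle): [11 7 6 0 2 1 4 10 3 8 5 9]
After op 3 (in_shuffle): [4 11 10 7 3 6 8 0 5 2 9 1]
After op 4 (in_shuffle): [8 4 0 11 5 10 2 7 9 3 1 6]
After op 5 (in_shuffle): [2 8 7 4 9 0 3 11 1 5 6 10]
After op 6 (in_shuffle): [3 2 11 8 1 7 5 4 6 9 10 0]
After op 7 (in_shuffle): [5 3 4 2 6 11 9 8 10 1 0 7]

Answer: 5 3 4 2 6 11 9 8 10 1 0 7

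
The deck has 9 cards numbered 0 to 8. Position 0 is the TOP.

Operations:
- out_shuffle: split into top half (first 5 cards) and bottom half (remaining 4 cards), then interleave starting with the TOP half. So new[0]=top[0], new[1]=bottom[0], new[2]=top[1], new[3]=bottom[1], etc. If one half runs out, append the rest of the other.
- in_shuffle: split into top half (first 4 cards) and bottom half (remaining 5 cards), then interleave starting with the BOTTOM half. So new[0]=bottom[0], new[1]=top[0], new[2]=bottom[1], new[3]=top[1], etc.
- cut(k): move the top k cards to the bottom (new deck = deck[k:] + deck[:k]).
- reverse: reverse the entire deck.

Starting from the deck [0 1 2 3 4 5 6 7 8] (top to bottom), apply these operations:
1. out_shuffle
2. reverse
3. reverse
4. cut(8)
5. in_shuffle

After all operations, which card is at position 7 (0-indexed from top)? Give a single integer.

Answer: 1

Derivation:
After op 1 (out_shuffle): [0 5 1 6 2 7 3 8 4]
After op 2 (reverse): [4 8 3 7 2 6 1 5 0]
After op 3 (reverse): [0 5 1 6 2 7 3 8 4]
After op 4 (cut(8)): [4 0 5 1 6 2 7 3 8]
After op 5 (in_shuffle): [6 4 2 0 7 5 3 1 8]
Position 7: card 1.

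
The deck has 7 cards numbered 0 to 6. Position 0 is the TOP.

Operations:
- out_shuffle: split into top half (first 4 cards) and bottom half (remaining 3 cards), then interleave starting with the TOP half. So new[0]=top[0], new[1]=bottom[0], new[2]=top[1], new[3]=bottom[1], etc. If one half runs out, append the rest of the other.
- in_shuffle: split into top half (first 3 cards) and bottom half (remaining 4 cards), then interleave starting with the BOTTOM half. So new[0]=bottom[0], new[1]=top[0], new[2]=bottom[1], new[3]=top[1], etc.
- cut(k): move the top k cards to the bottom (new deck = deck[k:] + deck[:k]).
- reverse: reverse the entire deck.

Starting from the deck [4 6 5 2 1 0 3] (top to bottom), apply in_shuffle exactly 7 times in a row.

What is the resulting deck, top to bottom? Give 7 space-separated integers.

Answer: 2 4 1 6 0 5 3

Derivation:
After op 1 (in_shuffle): [2 4 1 6 0 5 3]
After op 2 (in_shuffle): [6 2 0 4 5 1 3]
After op 3 (in_shuffle): [4 6 5 2 1 0 3]
After op 4 (in_shuffle): [2 4 1 6 0 5 3]
After op 5 (in_shuffle): [6 2 0 4 5 1 3]
After op 6 (in_shuffle): [4 6 5 2 1 0 3]
After op 7 (in_shuffle): [2 4 1 6 0 5 3]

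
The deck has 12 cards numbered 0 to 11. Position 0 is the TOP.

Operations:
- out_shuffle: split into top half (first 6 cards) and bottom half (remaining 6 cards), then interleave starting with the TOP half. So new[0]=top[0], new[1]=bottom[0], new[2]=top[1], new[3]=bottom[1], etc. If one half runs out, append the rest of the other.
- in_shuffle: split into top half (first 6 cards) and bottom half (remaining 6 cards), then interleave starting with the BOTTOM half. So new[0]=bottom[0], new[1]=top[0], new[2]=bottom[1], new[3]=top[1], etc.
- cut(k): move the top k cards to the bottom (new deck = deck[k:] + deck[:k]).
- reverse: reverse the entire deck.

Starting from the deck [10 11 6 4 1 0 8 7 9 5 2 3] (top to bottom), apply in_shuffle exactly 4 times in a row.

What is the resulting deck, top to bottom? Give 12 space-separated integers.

After op 1 (in_shuffle): [8 10 7 11 9 6 5 4 2 1 3 0]
After op 2 (in_shuffle): [5 8 4 10 2 7 1 11 3 9 0 6]
After op 3 (in_shuffle): [1 5 11 8 3 4 9 10 0 2 6 7]
After op 4 (in_shuffle): [9 1 10 5 0 11 2 8 6 3 7 4]

Answer: 9 1 10 5 0 11 2 8 6 3 7 4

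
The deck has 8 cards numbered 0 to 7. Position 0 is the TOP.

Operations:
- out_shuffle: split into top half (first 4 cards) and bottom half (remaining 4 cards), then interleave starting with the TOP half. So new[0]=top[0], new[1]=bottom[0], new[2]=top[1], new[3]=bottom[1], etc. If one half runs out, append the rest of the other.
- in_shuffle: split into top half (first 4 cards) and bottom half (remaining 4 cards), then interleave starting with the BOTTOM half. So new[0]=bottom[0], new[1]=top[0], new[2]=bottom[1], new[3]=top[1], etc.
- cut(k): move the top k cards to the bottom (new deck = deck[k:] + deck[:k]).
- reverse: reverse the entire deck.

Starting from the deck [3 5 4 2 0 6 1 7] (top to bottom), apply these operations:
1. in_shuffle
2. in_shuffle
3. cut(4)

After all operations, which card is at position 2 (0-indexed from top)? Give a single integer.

Answer: 2

Derivation:
After op 1 (in_shuffle): [0 3 6 5 1 4 7 2]
After op 2 (in_shuffle): [1 0 4 3 7 6 2 5]
After op 3 (cut(4)): [7 6 2 5 1 0 4 3]
Position 2: card 2.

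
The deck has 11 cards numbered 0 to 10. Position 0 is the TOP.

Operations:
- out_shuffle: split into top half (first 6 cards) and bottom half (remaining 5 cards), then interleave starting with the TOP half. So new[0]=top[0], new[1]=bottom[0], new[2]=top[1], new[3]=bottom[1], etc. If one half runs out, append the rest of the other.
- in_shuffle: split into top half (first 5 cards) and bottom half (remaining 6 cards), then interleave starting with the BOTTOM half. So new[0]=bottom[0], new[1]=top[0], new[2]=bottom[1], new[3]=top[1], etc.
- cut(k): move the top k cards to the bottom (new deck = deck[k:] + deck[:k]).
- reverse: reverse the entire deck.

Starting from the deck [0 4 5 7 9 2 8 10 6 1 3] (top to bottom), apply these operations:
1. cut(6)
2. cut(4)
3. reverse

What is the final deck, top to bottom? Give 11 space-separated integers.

After op 1 (cut(6)): [8 10 6 1 3 0 4 5 7 9 2]
After op 2 (cut(4)): [3 0 4 5 7 9 2 8 10 6 1]
After op 3 (reverse): [1 6 10 8 2 9 7 5 4 0 3]

Answer: 1 6 10 8 2 9 7 5 4 0 3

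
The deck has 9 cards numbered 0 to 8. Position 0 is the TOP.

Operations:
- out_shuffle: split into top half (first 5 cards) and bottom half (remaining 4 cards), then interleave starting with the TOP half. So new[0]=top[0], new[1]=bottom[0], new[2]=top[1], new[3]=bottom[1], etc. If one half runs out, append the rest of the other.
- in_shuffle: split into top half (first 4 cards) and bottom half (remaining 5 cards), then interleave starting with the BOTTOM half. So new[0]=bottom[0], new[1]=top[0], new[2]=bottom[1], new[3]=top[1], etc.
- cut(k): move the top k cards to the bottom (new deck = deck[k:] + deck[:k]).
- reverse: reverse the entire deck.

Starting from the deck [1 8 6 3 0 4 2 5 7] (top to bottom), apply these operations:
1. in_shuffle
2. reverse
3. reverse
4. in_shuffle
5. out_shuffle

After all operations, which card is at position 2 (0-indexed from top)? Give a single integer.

After op 1 (in_shuffle): [0 1 4 8 2 6 5 3 7]
After op 2 (reverse): [7 3 5 6 2 8 4 1 0]
After op 3 (reverse): [0 1 4 8 2 6 5 3 7]
After op 4 (in_shuffle): [2 0 6 1 5 4 3 8 7]
After op 5 (out_shuffle): [2 4 0 3 6 8 1 7 5]
Position 2: card 0.

Answer: 0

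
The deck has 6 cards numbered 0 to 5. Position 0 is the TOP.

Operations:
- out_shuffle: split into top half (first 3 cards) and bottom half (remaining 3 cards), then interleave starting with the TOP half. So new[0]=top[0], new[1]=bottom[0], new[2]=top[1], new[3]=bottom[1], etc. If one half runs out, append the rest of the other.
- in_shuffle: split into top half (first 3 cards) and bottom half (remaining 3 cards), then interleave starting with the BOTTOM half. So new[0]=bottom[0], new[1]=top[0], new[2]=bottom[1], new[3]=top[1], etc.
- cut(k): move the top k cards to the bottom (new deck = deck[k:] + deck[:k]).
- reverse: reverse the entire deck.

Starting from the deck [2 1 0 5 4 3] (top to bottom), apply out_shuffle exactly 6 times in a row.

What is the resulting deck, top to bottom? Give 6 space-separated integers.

After op 1 (out_shuffle): [2 5 1 4 0 3]
After op 2 (out_shuffle): [2 4 5 0 1 3]
After op 3 (out_shuffle): [2 0 4 1 5 3]
After op 4 (out_shuffle): [2 1 0 5 4 3]
After op 5 (out_shuffle): [2 5 1 4 0 3]
After op 6 (out_shuffle): [2 4 5 0 1 3]

Answer: 2 4 5 0 1 3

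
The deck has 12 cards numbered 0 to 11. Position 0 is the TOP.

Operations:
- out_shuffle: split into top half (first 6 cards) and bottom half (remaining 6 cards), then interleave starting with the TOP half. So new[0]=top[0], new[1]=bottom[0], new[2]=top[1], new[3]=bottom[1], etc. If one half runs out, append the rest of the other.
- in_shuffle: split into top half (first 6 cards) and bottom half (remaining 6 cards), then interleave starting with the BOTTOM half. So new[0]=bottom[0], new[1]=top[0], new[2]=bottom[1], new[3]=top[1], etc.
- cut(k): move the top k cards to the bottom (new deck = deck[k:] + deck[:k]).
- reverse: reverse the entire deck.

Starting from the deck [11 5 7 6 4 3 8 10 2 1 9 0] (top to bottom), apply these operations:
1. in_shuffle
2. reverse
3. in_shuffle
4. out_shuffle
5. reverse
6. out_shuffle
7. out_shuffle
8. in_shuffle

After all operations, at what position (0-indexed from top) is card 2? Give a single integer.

Answer: 0

Derivation:
After op 1 (in_shuffle): [8 11 10 5 2 7 1 6 9 4 0 3]
After op 2 (reverse): [3 0 4 9 6 1 7 2 5 10 11 8]
After op 3 (in_shuffle): [7 3 2 0 5 4 10 9 11 6 8 1]
After op 4 (out_shuffle): [7 10 3 9 2 11 0 6 5 8 4 1]
After op 5 (reverse): [1 4 8 5 6 0 11 2 9 3 10 7]
After op 6 (out_shuffle): [1 11 4 2 8 9 5 3 6 10 0 7]
After op 7 (out_shuffle): [1 5 11 3 4 6 2 10 8 0 9 7]
After op 8 (in_shuffle): [2 1 10 5 8 11 0 3 9 4 7 6]
Card 2 is at position 0.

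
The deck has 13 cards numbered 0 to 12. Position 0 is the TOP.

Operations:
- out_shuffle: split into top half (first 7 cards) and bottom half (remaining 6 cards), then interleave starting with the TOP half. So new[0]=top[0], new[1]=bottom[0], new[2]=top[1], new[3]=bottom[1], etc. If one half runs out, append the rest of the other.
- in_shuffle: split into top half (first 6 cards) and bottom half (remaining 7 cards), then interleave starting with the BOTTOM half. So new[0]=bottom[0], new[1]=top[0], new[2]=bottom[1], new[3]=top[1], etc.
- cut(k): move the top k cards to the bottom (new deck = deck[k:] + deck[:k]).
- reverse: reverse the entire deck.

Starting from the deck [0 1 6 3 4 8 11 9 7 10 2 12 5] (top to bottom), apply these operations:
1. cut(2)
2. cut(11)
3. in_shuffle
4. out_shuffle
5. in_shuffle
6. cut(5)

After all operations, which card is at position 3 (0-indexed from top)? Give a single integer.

After op 1 (cut(2)): [6 3 4 8 11 9 7 10 2 12 5 0 1]
After op 2 (cut(11)): [0 1 6 3 4 8 11 9 7 10 2 12 5]
After op 3 (in_shuffle): [11 0 9 1 7 6 10 3 2 4 12 8 5]
After op 4 (out_shuffle): [11 3 0 2 9 4 1 12 7 8 6 5 10]
After op 5 (in_shuffle): [1 11 12 3 7 0 8 2 6 9 5 4 10]
After op 6 (cut(5)): [0 8 2 6 9 5 4 10 1 11 12 3 7]
Position 3: card 6.

Answer: 6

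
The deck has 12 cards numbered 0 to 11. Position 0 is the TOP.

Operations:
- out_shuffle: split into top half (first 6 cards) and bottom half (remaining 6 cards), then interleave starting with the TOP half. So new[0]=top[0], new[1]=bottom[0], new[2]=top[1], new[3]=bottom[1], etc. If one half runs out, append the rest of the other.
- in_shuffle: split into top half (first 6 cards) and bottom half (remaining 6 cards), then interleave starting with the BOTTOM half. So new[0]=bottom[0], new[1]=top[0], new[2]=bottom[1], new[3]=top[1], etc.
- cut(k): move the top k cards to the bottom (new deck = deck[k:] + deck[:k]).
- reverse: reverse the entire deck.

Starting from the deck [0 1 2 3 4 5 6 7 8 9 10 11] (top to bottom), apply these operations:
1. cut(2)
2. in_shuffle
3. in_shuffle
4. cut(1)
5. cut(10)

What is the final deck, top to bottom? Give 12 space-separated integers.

Answer: 4 11 8 5 2 0 9 6 3 1 10 7

Derivation:
After op 1 (cut(2)): [2 3 4 5 6 7 8 9 10 11 0 1]
After op 2 (in_shuffle): [8 2 9 3 10 4 11 5 0 6 1 7]
After op 3 (in_shuffle): [11 8 5 2 0 9 6 3 1 10 7 4]
After op 4 (cut(1)): [8 5 2 0 9 6 3 1 10 7 4 11]
After op 5 (cut(10)): [4 11 8 5 2 0 9 6 3 1 10 7]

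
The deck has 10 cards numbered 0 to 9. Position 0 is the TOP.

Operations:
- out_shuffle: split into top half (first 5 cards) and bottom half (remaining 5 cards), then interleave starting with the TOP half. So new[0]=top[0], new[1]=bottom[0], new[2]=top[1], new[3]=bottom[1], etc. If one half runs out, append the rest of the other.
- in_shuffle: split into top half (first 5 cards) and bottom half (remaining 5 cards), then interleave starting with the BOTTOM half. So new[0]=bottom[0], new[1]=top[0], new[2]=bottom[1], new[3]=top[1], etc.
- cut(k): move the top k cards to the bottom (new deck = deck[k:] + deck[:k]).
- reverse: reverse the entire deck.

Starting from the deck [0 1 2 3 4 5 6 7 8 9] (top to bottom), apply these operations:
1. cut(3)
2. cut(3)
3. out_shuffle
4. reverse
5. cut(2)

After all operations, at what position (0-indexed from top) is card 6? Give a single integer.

Answer: 7

Derivation:
After op 1 (cut(3)): [3 4 5 6 7 8 9 0 1 2]
After op 2 (cut(3)): [6 7 8 9 0 1 2 3 4 5]
After op 3 (out_shuffle): [6 1 7 2 8 3 9 4 0 5]
After op 4 (reverse): [5 0 4 9 3 8 2 7 1 6]
After op 5 (cut(2)): [4 9 3 8 2 7 1 6 5 0]
Card 6 is at position 7.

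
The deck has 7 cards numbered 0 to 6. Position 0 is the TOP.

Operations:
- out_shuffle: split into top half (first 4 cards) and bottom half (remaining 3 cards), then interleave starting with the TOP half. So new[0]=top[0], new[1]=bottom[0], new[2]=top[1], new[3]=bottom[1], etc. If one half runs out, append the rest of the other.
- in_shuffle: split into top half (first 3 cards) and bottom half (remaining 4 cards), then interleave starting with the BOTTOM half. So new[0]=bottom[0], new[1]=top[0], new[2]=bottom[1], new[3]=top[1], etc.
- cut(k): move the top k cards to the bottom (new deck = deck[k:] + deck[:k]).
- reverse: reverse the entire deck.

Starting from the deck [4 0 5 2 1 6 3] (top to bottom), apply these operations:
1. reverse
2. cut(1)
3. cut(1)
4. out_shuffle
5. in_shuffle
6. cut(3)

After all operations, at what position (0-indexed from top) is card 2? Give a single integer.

Answer: 2

Derivation:
After op 1 (reverse): [3 6 1 2 5 0 4]
After op 2 (cut(1)): [6 1 2 5 0 4 3]
After op 3 (cut(1)): [1 2 5 0 4 3 6]
After op 4 (out_shuffle): [1 4 2 3 5 6 0]
After op 5 (in_shuffle): [3 1 5 4 6 2 0]
After op 6 (cut(3)): [4 6 2 0 3 1 5]
Card 2 is at position 2.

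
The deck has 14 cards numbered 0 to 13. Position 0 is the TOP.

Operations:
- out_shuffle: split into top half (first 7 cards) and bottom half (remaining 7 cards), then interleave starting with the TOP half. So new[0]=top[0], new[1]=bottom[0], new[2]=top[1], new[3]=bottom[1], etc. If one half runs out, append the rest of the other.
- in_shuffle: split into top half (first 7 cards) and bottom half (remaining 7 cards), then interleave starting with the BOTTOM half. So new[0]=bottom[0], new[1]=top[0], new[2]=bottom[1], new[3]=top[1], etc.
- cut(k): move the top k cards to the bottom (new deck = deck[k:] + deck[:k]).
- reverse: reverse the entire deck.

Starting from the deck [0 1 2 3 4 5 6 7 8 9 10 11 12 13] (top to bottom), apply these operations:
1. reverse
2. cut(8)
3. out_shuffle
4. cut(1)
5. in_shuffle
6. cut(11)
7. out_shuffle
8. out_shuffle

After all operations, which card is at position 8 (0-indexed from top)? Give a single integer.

Answer: 9

Derivation:
After op 1 (reverse): [13 12 11 10 9 8 7 6 5 4 3 2 1 0]
After op 2 (cut(8)): [5 4 3 2 1 0 13 12 11 10 9 8 7 6]
After op 3 (out_shuffle): [5 12 4 11 3 10 2 9 1 8 0 7 13 6]
After op 4 (cut(1)): [12 4 11 3 10 2 9 1 8 0 7 13 6 5]
After op 5 (in_shuffle): [1 12 8 4 0 11 7 3 13 10 6 2 5 9]
After op 6 (cut(11)): [2 5 9 1 12 8 4 0 11 7 3 13 10 6]
After op 7 (out_shuffle): [2 0 5 11 9 7 1 3 12 13 8 10 4 6]
After op 8 (out_shuffle): [2 3 0 12 5 13 11 8 9 10 7 4 1 6]
Position 8: card 9.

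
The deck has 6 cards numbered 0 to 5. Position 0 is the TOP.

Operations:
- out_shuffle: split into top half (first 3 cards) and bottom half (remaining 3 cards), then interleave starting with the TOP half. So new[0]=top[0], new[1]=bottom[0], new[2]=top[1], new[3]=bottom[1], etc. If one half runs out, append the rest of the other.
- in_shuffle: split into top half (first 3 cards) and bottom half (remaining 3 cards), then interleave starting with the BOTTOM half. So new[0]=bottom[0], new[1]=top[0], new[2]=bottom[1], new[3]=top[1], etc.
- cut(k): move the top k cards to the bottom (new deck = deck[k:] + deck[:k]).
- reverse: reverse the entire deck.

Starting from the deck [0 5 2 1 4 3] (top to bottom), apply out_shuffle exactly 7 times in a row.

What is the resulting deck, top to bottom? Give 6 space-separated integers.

After op 1 (out_shuffle): [0 1 5 4 2 3]
After op 2 (out_shuffle): [0 4 1 2 5 3]
After op 3 (out_shuffle): [0 2 4 5 1 3]
After op 4 (out_shuffle): [0 5 2 1 4 3]
After op 5 (out_shuffle): [0 1 5 4 2 3]
After op 6 (out_shuffle): [0 4 1 2 5 3]
After op 7 (out_shuffle): [0 2 4 5 1 3]

Answer: 0 2 4 5 1 3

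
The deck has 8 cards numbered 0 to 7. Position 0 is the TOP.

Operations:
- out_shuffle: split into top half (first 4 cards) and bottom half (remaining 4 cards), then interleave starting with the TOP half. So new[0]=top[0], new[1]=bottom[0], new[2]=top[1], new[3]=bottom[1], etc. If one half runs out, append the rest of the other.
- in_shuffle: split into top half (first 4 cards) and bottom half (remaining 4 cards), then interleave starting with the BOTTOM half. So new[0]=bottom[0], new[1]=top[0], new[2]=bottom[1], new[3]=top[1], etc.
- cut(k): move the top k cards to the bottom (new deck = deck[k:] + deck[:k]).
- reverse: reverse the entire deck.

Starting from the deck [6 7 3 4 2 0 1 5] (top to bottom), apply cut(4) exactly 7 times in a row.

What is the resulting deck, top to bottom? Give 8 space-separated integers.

Answer: 2 0 1 5 6 7 3 4

Derivation:
After op 1 (cut(4)): [2 0 1 5 6 7 3 4]
After op 2 (cut(4)): [6 7 3 4 2 0 1 5]
After op 3 (cut(4)): [2 0 1 5 6 7 3 4]
After op 4 (cut(4)): [6 7 3 4 2 0 1 5]
After op 5 (cut(4)): [2 0 1 5 6 7 3 4]
After op 6 (cut(4)): [6 7 3 4 2 0 1 5]
After op 7 (cut(4)): [2 0 1 5 6 7 3 4]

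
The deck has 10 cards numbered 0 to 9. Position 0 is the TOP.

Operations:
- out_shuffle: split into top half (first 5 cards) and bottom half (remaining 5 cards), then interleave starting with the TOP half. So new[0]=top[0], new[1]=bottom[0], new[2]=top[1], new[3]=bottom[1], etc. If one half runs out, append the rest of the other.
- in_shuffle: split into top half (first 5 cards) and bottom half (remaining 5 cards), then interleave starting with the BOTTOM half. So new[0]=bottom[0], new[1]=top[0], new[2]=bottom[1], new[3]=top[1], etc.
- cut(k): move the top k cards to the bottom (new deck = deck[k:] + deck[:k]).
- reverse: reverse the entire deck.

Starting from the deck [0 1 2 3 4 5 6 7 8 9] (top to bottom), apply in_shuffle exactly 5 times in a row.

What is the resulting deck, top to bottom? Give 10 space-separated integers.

Answer: 9 8 7 6 5 4 3 2 1 0

Derivation:
After op 1 (in_shuffle): [5 0 6 1 7 2 8 3 9 4]
After op 2 (in_shuffle): [2 5 8 0 3 6 9 1 4 7]
After op 3 (in_shuffle): [6 2 9 5 1 8 4 0 7 3]
After op 4 (in_shuffle): [8 6 4 2 0 9 7 5 3 1]
After op 5 (in_shuffle): [9 8 7 6 5 4 3 2 1 0]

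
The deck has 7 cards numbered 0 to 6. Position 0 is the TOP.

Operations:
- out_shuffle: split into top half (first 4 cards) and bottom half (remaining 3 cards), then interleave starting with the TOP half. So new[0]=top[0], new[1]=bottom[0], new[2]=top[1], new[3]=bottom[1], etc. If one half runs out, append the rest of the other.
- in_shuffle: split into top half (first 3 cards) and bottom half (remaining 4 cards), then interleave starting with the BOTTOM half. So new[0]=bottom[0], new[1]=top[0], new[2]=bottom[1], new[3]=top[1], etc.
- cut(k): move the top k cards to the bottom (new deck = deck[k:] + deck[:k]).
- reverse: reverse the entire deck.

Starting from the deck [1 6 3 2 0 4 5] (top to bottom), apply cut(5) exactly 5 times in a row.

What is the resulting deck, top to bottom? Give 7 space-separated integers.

After op 1 (cut(5)): [4 5 1 6 3 2 0]
After op 2 (cut(5)): [2 0 4 5 1 6 3]
After op 3 (cut(5)): [6 3 2 0 4 5 1]
After op 4 (cut(5)): [5 1 6 3 2 0 4]
After op 5 (cut(5)): [0 4 5 1 6 3 2]

Answer: 0 4 5 1 6 3 2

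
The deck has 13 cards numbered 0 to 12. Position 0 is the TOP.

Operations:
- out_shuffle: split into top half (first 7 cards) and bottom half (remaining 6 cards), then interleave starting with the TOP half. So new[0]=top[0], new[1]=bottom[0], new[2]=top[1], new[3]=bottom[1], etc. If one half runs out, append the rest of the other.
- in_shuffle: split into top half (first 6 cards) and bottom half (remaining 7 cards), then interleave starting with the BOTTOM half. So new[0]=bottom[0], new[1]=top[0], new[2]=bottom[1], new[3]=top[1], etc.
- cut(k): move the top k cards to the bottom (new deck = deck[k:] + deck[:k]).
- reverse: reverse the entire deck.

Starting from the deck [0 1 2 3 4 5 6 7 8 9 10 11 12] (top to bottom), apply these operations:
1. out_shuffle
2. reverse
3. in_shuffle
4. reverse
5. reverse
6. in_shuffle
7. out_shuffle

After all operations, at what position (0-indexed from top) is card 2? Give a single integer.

After op 1 (out_shuffle): [0 7 1 8 2 9 3 10 4 11 5 12 6]
After op 2 (reverse): [6 12 5 11 4 10 3 9 2 8 1 7 0]
After op 3 (in_shuffle): [3 6 9 12 2 5 8 11 1 4 7 10 0]
After op 4 (reverse): [0 10 7 4 1 11 8 5 2 12 9 6 3]
After op 5 (reverse): [3 6 9 12 2 5 8 11 1 4 7 10 0]
After op 6 (in_shuffle): [8 3 11 6 1 9 4 12 7 2 10 5 0]
After op 7 (out_shuffle): [8 12 3 7 11 2 6 10 1 5 9 0 4]
Card 2 is at position 5.

Answer: 5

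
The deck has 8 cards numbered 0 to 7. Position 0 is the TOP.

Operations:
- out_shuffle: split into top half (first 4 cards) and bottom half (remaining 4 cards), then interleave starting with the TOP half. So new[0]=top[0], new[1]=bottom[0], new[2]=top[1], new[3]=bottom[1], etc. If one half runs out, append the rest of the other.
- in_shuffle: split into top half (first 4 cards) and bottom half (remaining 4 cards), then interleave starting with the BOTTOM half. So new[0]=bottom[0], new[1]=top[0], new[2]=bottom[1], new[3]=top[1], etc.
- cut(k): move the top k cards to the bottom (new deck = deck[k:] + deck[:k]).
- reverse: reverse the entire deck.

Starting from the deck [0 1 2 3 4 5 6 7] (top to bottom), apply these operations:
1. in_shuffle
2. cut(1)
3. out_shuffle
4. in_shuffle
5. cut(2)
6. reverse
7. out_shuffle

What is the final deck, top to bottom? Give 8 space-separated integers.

Answer: 0 5 1 6 7 2 4 3

Derivation:
After op 1 (in_shuffle): [4 0 5 1 6 2 7 3]
After op 2 (cut(1)): [0 5 1 6 2 7 3 4]
After op 3 (out_shuffle): [0 2 5 7 1 3 6 4]
After op 4 (in_shuffle): [1 0 3 2 6 5 4 7]
After op 5 (cut(2)): [3 2 6 5 4 7 1 0]
After op 6 (reverse): [0 1 7 4 5 6 2 3]
After op 7 (out_shuffle): [0 5 1 6 7 2 4 3]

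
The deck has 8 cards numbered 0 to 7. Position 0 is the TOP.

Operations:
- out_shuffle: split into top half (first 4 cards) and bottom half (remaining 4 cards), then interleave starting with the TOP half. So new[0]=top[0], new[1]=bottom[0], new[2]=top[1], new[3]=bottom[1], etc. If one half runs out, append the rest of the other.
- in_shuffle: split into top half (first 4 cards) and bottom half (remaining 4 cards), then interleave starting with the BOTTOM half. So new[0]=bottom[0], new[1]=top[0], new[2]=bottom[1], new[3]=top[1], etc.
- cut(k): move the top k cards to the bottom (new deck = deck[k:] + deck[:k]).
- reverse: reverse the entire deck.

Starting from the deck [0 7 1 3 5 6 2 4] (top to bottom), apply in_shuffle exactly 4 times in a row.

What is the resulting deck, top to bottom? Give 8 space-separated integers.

Answer: 3 4 1 2 7 6 0 5

Derivation:
After op 1 (in_shuffle): [5 0 6 7 2 1 4 3]
After op 2 (in_shuffle): [2 5 1 0 4 6 3 7]
After op 3 (in_shuffle): [4 2 6 5 3 1 7 0]
After op 4 (in_shuffle): [3 4 1 2 7 6 0 5]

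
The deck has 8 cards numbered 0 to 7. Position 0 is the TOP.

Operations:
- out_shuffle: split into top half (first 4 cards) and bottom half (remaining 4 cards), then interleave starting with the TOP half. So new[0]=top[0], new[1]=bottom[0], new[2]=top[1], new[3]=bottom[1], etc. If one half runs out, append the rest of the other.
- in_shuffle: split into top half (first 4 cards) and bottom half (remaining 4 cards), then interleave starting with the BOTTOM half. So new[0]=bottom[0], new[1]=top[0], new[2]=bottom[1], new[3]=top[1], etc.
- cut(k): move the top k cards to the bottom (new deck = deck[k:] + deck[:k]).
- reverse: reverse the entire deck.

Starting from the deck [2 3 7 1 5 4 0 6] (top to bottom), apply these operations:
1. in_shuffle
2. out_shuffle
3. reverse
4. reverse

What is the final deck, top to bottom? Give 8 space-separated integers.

Answer: 5 0 2 7 4 6 3 1

Derivation:
After op 1 (in_shuffle): [5 2 4 3 0 7 6 1]
After op 2 (out_shuffle): [5 0 2 7 4 6 3 1]
After op 3 (reverse): [1 3 6 4 7 2 0 5]
After op 4 (reverse): [5 0 2 7 4 6 3 1]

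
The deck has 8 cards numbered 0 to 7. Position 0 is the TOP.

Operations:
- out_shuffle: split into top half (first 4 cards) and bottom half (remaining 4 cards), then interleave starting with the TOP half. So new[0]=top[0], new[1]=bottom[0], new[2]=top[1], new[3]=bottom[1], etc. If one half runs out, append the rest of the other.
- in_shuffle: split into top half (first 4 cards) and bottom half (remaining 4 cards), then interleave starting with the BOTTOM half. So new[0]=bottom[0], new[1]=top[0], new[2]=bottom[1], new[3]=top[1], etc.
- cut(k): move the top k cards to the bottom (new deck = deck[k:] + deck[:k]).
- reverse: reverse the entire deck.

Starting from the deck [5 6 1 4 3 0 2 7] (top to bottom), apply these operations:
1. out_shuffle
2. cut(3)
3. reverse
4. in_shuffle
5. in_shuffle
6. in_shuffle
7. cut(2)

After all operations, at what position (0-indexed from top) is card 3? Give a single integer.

After op 1 (out_shuffle): [5 3 6 0 1 2 4 7]
After op 2 (cut(3)): [0 1 2 4 7 5 3 6]
After op 3 (reverse): [6 3 5 7 4 2 1 0]
After op 4 (in_shuffle): [4 6 2 3 1 5 0 7]
After op 5 (in_shuffle): [1 4 5 6 0 2 7 3]
After op 6 (in_shuffle): [0 1 2 4 7 5 3 6]
After op 7 (cut(2)): [2 4 7 5 3 6 0 1]
Card 3 is at position 4.

Answer: 4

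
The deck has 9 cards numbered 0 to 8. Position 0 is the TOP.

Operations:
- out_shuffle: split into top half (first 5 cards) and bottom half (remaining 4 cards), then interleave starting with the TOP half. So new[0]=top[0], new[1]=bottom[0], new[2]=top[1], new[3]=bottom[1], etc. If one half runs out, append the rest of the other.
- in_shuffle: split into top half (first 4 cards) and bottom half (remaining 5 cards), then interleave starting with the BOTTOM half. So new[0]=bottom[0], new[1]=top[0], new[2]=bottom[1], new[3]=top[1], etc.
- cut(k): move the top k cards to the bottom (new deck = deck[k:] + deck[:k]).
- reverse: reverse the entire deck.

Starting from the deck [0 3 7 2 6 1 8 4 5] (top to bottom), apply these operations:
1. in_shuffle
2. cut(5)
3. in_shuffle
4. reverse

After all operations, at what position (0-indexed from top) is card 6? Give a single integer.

After op 1 (in_shuffle): [6 0 1 3 8 7 4 2 5]
After op 2 (cut(5)): [7 4 2 5 6 0 1 3 8]
After op 3 (in_shuffle): [6 7 0 4 1 2 3 5 8]
After op 4 (reverse): [8 5 3 2 1 4 0 7 6]
Card 6 is at position 8.

Answer: 8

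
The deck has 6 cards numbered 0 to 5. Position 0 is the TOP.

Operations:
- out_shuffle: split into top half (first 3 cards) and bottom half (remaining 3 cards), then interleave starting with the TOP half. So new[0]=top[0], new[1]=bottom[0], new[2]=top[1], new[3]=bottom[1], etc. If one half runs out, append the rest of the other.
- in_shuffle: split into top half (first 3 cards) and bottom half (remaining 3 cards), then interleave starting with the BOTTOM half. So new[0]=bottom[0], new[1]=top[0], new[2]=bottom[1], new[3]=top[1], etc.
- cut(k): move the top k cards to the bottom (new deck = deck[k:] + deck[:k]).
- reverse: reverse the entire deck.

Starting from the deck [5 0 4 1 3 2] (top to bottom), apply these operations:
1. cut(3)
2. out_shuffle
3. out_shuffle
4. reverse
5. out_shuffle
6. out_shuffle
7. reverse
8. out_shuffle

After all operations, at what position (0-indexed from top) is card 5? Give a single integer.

After op 1 (cut(3)): [1 3 2 5 0 4]
After op 2 (out_shuffle): [1 5 3 0 2 4]
After op 3 (out_shuffle): [1 0 5 2 3 4]
After op 4 (reverse): [4 3 2 5 0 1]
After op 5 (out_shuffle): [4 5 3 0 2 1]
After op 6 (out_shuffle): [4 0 5 2 3 1]
After op 7 (reverse): [1 3 2 5 0 4]
After op 8 (out_shuffle): [1 5 3 0 2 4]
Card 5 is at position 1.

Answer: 1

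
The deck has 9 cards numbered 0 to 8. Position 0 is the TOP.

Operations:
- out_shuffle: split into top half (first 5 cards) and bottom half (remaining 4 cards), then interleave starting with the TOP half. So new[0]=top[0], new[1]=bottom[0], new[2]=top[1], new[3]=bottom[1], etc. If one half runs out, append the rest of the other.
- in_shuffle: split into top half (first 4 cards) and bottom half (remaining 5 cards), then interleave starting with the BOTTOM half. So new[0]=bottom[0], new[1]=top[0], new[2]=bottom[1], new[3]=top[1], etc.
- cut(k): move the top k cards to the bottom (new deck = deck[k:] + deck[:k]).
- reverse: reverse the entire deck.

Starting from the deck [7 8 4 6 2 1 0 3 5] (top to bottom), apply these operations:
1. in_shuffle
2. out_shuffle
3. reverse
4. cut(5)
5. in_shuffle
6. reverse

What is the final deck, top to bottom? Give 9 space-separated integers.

Answer: 1 2 6 4 8 7 5 3 0

Derivation:
After op 1 (in_shuffle): [2 7 1 8 0 4 3 6 5]
After op 2 (out_shuffle): [2 4 7 3 1 6 8 5 0]
After op 3 (reverse): [0 5 8 6 1 3 7 4 2]
After op 4 (cut(5)): [3 7 4 2 0 5 8 6 1]
After op 5 (in_shuffle): [0 3 5 7 8 4 6 2 1]
After op 6 (reverse): [1 2 6 4 8 7 5 3 0]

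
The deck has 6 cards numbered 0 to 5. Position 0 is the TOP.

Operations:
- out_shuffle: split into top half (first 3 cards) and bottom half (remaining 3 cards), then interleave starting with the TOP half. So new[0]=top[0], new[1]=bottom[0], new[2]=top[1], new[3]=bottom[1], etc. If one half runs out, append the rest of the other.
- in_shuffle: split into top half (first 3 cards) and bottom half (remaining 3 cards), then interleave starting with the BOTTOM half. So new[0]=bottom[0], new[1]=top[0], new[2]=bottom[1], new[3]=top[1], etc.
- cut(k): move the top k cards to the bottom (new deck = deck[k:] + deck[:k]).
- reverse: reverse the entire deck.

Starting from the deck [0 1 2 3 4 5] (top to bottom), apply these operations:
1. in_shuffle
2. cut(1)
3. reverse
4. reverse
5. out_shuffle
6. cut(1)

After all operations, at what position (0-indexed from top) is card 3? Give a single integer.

Answer: 4

Derivation:
After op 1 (in_shuffle): [3 0 4 1 5 2]
After op 2 (cut(1)): [0 4 1 5 2 3]
After op 3 (reverse): [3 2 5 1 4 0]
After op 4 (reverse): [0 4 1 5 2 3]
After op 5 (out_shuffle): [0 5 4 2 1 3]
After op 6 (cut(1)): [5 4 2 1 3 0]
Card 3 is at position 4.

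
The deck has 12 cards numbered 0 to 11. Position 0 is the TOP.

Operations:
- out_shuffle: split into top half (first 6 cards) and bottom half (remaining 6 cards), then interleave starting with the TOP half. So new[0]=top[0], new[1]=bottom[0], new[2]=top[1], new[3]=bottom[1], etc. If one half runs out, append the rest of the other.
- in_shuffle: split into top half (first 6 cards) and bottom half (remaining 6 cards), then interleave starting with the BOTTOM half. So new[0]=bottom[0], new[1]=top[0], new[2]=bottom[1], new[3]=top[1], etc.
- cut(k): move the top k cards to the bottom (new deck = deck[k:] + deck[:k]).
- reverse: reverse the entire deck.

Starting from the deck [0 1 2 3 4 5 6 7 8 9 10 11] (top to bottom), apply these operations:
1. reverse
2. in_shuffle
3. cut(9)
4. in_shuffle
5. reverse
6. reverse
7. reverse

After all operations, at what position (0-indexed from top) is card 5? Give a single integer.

After op 1 (reverse): [11 10 9 8 7 6 5 4 3 2 1 0]
After op 2 (in_shuffle): [5 11 4 10 3 9 2 8 1 7 0 6]
After op 3 (cut(9)): [7 0 6 5 11 4 10 3 9 2 8 1]
After op 4 (in_shuffle): [10 7 3 0 9 6 2 5 8 11 1 4]
After op 5 (reverse): [4 1 11 8 5 2 6 9 0 3 7 10]
After op 6 (reverse): [10 7 3 0 9 6 2 5 8 11 1 4]
After op 7 (reverse): [4 1 11 8 5 2 6 9 0 3 7 10]
Card 5 is at position 4.

Answer: 4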